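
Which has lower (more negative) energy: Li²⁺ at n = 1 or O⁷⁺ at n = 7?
Li²⁺ at n = 1 (E = -122.451300 eV)

Using E_n = -13.6057 Z² / n² eV:

Li²⁺ (Z = 3) at n = 1:
E = -13.6057 × 3² / 1² = -13.6057 × 9 / 1 = -122.451300000 eV

O⁷⁺ (Z = 8) at n = 7:
E = -13.6057 × 8² / 7² = -13.6057 × 64 / 49 = -17.770710204 eV

Since -122.451300000 eV < -17.770710204 eV,
Li²⁺ at n = 1 is more tightly bound (requires more energy to ionize).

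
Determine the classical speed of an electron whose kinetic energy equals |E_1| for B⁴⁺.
1.0938e+07 m/s (or 3.648678% of c)

The binding energy at n = 1 for B⁴⁺ is:
E_1 = -13.6057 × 5²/1² = -340.14250000 eV
|E_1| = 340.14250000 eV

Convert to Joules:
KE = 340.14250000 eV × (1.602177 × 10⁻¹⁹ J/eV) = 5.449685e-17 J

Using KE = ½mv²:
v = √(2·KE/m_e)
v = √(2 × 5.449685e-17 J / 9.10938 × 10⁻³¹ kg)
v = 1.0938e+07 m/s

This is approximately 3.648678% the speed of light.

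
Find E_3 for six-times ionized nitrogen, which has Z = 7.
-74.075 eV

For hydrogen-like ions, the energy levels scale with Z²:
E_n = -13.6057 Z² / n² eV

For N⁶⁺ (Z = 7) at n = 3:
E_3 = -13.6057 × 7² / 3²
E_3 = -13.6057 × 49 / 9
E_3 = -666.6793 / 9
E_3 = -74.075 eV

The energy is 49 times more negative than hydrogen at the same n due to the stronger nuclear charge.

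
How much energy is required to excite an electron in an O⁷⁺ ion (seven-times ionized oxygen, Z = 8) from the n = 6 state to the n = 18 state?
21.50 eV

The energy levels of a hydrogen-like atom are E_n = -13.6057 Z² eV / n².

Energy at n = 6: E_6 = -13.6057 × 8² / 6² = -24.18791 eV
Energy at n = 18: E_18 = -13.6057 × 8² / 18² = -2.68755 eV

The excitation energy is the difference:
ΔE = E_18 - E_6
ΔE = -2.68755 - (-24.18791)
ΔE = 21.50 eV

Since this is positive, energy must be absorbed (photon absorption).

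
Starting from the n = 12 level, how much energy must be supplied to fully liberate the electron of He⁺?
0.378 eV

The ionization energy is the energy needed to remove the electron completely (n → ∞).

For a hydrogen-like ion with Z = 2, E_n = -13.6057 Z² / n² eV.

At n = 12: E_12 = -13.6057 × 2² / 12² = -0.377936 eV
At n = ∞: E_∞ = 0 eV

Ionization energy = E_∞ - E_12 = 0 - (-0.377936) = 0.377936 eV
Ionization energy ≈ 0.378 eV

This is also called the binding energy of the electron in state n = 12.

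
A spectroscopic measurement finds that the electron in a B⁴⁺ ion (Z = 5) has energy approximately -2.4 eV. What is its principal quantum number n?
n = 12

The exact energy levels follow E_n = -13.6057 Z² / n² eV with Z = 5.

The measured value (-2.4 eV) is reported to only 2 significant figures, so we must test candidate n values and see which one matches to that precision.

Candidate energies:
  n = 10:  E = -13.6057 × 5² / 10² = -3.40143 eV
  n = 11:  E = -13.6057 × 5² / 11² = -2.81110 eV
  n = 12:  E = -13.6057 × 5² / 12² = -2.36210 eV  ← matches
  n = 13:  E = -13.6057 × 5² / 13² = -2.01268 eV
  n = 14:  E = -13.6057 × 5² / 14² = -1.73542 eV

Checking against the measurement of -2.4 eV (2 sig figs), only n = 12 agrees:
E_12 = -2.36210 eV, which rounds to -2.4 eV ✓

Therefore n = 12.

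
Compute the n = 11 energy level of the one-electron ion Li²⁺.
-1.012 eV

For hydrogen-like ions, the energy levels scale with Z²:
E_n = -13.6057 Z² / n² eV

For Li²⁺ (Z = 3) at n = 11:
E_11 = -13.6057 × 3² / 11²
E_11 = -13.6057 × 9 / 121
E_11 = -122.4513 / 121
E_11 = -1.012 eV

The energy is 9 times more negative than hydrogen at the same n due to the stronger nuclear charge.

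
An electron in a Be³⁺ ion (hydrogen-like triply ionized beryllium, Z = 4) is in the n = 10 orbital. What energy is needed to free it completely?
2.18 eV

The ionization energy is the energy needed to remove the electron completely (n → ∞).

For a hydrogen-like ion with Z = 4, E_n = -13.6057 Z² / n² eV.

At n = 10: E_10 = -13.6057 × 4² / 10² = -2.17691 eV
At n = ∞: E_∞ = 0 eV

Ionization energy = E_∞ - E_10 = 0 - (-2.17691) = 2.17691 eV
Ionization energy ≈ 2.18 eV

This is also called the binding energy of the electron in state n = 10.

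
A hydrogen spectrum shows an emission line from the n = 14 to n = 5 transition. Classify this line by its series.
Pfund series

The spectral series in hydrogen are named based on the final (lower) energy level:
- Lyman series: n_final = 1 (ultraviolet)
- Balmer series: n_final = 2 (visible/near-UV)
- Paschen series: n_final = 3 (infrared)
- Brackett series: n_final = 4 (infrared)
- Pfund series: n_final = 5 (far infrared)

Since this transition ends at n = 5, it belongs to the Pfund series.

For reference, this 14 → 5 line has photon energy
ΔE = 13.6057 eV × (1/5² - 1/14²) = 0.47481116327 eV,
corresponding to wavelength λ = hc/ΔE = 1239.84 eV·nm / 0.47481116327 eV = 2611.22757 nm in the far infrared region.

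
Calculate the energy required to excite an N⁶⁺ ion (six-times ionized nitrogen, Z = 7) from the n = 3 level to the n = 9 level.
65.844869 eV

The energy levels of a hydrogen-like atom are E_n = -13.6057 Z² eV / n².

Energy at n = 3: E_3 = -13.6057 × 7² / 3² = -74.075477778 eV
Energy at n = 9: E_9 = -13.6057 × 7² / 9² = -8.230608642 eV

The excitation energy is the difference:
ΔE = E_9 - E_3
ΔE = -8.230608642 - (-74.075477778)
ΔE = 65.844869 eV

Since this is positive, energy must be absorbed (photon absorption).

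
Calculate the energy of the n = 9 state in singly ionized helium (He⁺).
-0.67 eV

For hydrogen-like ions, the energy levels scale with Z²:
E_n = -13.6057 Z² / n² eV

For He⁺ (Z = 2) at n = 9:
E_9 = -13.6057 × 2² / 9²
E_9 = -13.6057 × 4 / 81
E_9 = -54.4228 / 81
E_9 = -0.67 eV

The energy is 4 times more negative than hydrogen at the same n due to the stronger nuclear charge.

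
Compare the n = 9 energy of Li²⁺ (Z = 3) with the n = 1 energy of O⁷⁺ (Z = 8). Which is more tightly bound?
O⁷⁺ at n = 1 (E = -870.76480 eV)

Using E_n = -13.6057 Z² / n² eV:

Li²⁺ (Z = 3) at n = 9:
E = -13.6057 × 3² / 9² = -13.6057 × 9 / 81 = -1.51174444 eV

O⁷⁺ (Z = 8) at n = 1:
E = -13.6057 × 8² / 1² = -13.6057 × 64 / 1 = -870.76480000 eV

Since -870.76480000 eV < -1.51174444 eV,
O⁷⁺ at n = 1 is more tightly bound (requires more energy to ionize).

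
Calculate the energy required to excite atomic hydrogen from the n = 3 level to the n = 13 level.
1.431237 eV

The energy levels of a hydrogen-like atom are E_n = -13.6057 eV / n².

Energy at n = 3: E_3 = -13.6057 / 3² = -1.511744444 eV
Energy at n = 13: E_13 = -13.6057 / 13² = -0.080507101 eV

The excitation energy is the difference:
ΔE = E_13 - E_3
ΔE = -0.080507101 - (-1.511744444)
ΔE = 1.431237 eV

Since this is positive, energy must be absorbed (photon absorption).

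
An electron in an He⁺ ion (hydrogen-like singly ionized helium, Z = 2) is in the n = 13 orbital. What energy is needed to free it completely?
0.32203 eV

The ionization energy is the energy needed to remove the electron completely (n → ∞).

For a hydrogen-like ion with Z = 2, E_n = -13.6057 Z² / n² eV.

At n = 13: E_13 = -13.6057 × 2² / 13² = -0.32202840 eV
At n = ∞: E_∞ = 0 eV

Ionization energy = E_∞ - E_13 = 0 - (-0.32202840) = 0.32202840 eV
Ionization energy ≈ 0.32203 eV

This is also called the binding energy of the electron in state n = 13.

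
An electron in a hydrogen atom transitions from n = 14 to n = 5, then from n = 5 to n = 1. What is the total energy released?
13.53628 eV

The energy levels of hydrogen are E_n = -13.6057 / n² eV.

First transition (14 → 5):
ΔE₁ = |E_5 - E_14|
ΔE₁ = |-0.54422800000 - (-0.06941683673)| = 0.47481116 eV

Second transition (5 → 1):
ΔE₂ = |E_1 - E_5|
ΔE₂ = |-13.60570000000 - (-0.54422800000)| = 13.06147200 eV

Total energy released:
E_total = ΔE₁ + ΔE₂ = 0.47481116 + 13.06147200 = 13.53628 eV

Note: This equals the direct transition 14 → 1: 13.53628 eV ✓
Energy is conserved regardless of the path taken.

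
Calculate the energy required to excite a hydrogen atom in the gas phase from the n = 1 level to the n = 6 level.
13.2278 eV

The energy levels of a hydrogen-like atom are E_n = -13.6057 eV / n².

Energy at n = 1: E_1 = -13.6057 / 1² = -13.6057000 eV
Energy at n = 6: E_6 = -13.6057 / 6² = -0.3779361 eV

The excitation energy is the difference:
ΔE = E_6 - E_1
ΔE = -0.3779361 - (-13.6057000)
ΔE = 13.2278 eV

Since this is positive, energy must be absorbed (photon absorption).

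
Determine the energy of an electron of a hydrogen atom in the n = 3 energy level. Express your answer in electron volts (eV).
-1.512 eV

The energy levels of a hydrogen-like atom are given by:
E_n = -13.6057 eV / n²

For n = 3:
E_3 = -13.6057 eV / 3²
E_3 = -13.6057 eV / 9
E_3 = -1.512 eV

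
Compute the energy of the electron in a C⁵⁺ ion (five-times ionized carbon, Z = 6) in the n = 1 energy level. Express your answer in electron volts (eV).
-489.80520 eV

The energy levels of a hydrogen-like atom are given by:
E_n = -13.6057 Z² / n² eV  (with Z = 6 for C⁵⁺)

For n = 1:
E_1 = -13.6057 × 6² / 1²
E_1 = -13.6057 × 36 / 1
E_1 = -489.80520 eV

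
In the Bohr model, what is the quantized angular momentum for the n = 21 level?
2.21e-33 J·s (or 21ℏ)

In the Bohr model, angular momentum is quantized:
L = nℏ

where ℏ = h/(2π) = 1.0546e-34 J·s

For n = 21:
L = 21 × 1.0546e-34 J·s
L = 2.21e-33 J·s

This can also be written as L = 21ℏ.
The angular momentum is an integer multiple of the reduced Planck constant.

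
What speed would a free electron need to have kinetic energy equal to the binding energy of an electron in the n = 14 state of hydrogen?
1.563e+05 m/s (or 0.05212% of c)

The binding energy at n = 14 for hydrogen is:
E_14 = -13.6057/14² = -0.06941684 eV
|E_14| = 0.06941684 eV

Convert to Joules:
KE = 0.06941684 eV × (1.602177 × 10⁻¹⁹ J/eV) = 1.11218e-20 J

Using KE = ½mv²:
v = √(2·KE/m_e)
v = √(2 × 1.11218e-20 J / 9.10938 × 10⁻³¹ kg)
v = 1.563e+05 m/s

This is approximately 0.05212% the speed of light.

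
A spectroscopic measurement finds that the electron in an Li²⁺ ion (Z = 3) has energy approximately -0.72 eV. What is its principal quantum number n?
n = 13

The exact energy levels follow E_n = -13.6057 Z² / n² eV with Z = 3.

The measured value (-0.72 eV) is reported to only 2 significant figures, so we must test candidate n values and see which one matches to that precision.

Candidate energies:
  n = 11:  E = -13.6057 × 3² / 11² = -1.01199 eV
  n = 12:  E = -13.6057 × 3² / 12² = -0.85036 eV
  n = 13:  E = -13.6057 × 3² / 13² = -0.72456 eV  ← matches
  n = 14:  E = -13.6057 × 3² / 14² = -0.62475 eV
  n = 15:  E = -13.6057 × 3² / 15² = -0.54423 eV

Checking against the measurement of -0.72 eV (2 sig figs), only n = 13 agrees:
E_13 = -0.72456 eV, which rounds to -0.72 eV ✓

Therefore n = 13.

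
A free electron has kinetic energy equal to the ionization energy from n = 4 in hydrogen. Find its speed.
5.47e+05 m/s (or 0.182% of c)

The binding energy at n = 4 for hydrogen is:
E_4 = -13.6057/4² = -0.850356 eV
|E_4| = 0.850356 eV

Convert to Joules:
KE = 0.850356 eV × (1.602177 × 10⁻¹⁹ J/eV) = 1.3624e-19 J

Using KE = ½mv²:
v = √(2·KE/m_e)
v = √(2 × 1.3624e-19 J / 9.10938 × 10⁻³¹ kg)
v = 5.47e+05 m/s

This is approximately 0.182% the speed of light.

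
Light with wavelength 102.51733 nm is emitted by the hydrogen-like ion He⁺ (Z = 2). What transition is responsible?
n = 6 → n = 2

First, find the photon energy from the wavelength (hc = 1239.84 eV·nm):
E = hc/λ = 1239.84 eV·nm / 102.51733 nm = 12.093955 eV

The energy levels of He⁺ satisfy E_n = -13.6057 × 2² / n² eV, so an emission n_i → n_f releases
ΔE = 13.6057 × 2² × (1/n_f² − 1/n_i²) eV.

Setting ΔE equal to the photon energy:
1/n_f² − 1/n_i² = 12.093955 / (13.6057 × 2²) = 0.22222221

Since 1/n_i² must be positive, we need 1/n_f² > 0.22222221, i.e. n_f ≤ 2. For each allowed n_f, solve n_i = (1/n_f² − 0.22222221)^(−1/2) and check whether it is a whole number:
  n_f = 1: 1/n_i² = 1.00000000 − 0.22222221 = 0.77777779 → n_i = 1.134  (not an integer) ✗
  n_f = 2: 1/n_i² = 0.25000000 − 0.22222221 = 0.02777779 → n_i = 6.000  → integer, n_i = 6 ✓

Only n_f = 2 gives an integer upper level, n_i = 6.

The transition is from n = 6 to n = 2 (emission).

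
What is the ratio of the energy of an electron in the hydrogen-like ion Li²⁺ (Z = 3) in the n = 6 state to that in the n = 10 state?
2.7778

Using E_n = -13.6057 Z² / n² eV with Z = 3:

E_6 = -13.6057 × 3² / 6² = -122.4513 / 36 = -3.4014250000 eV
E_10 = -13.6057 × 3² / 10² = -122.4513 / 100 = -1.2245130000 eV

The ratio is:
E_6/E_10 = (-3.4014250000) / (-1.2245130000)
E_6/E_10 = (-122.4513/36) / (-122.4513/100)
E_6/E_10 = 100/36
E_6/E_10 = 2.7778
(Note: the Z² factors cancel in the ratio.)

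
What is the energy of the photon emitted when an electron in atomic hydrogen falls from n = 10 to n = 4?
0.71 eV

The energy levels are E_n = -13.6057 eV / n².

Energy at n = 10: E_10 = -13.6057 / 10² = -0.13606 eV
Energy at n = 4: E_4 = -13.6057 / 4² = -0.85036 eV

For emission (electron falling to lower state), the photon energy is:
E_photon = E_10 - E_4 = |-0.13606 - (-0.85036)|
E_photon = 0.71 eV

This energy is carried away by the emitted photon.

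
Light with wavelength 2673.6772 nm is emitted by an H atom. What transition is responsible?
n = 13 → n = 5

First, find the photon energy from the wavelength (hc = 1239.84 eV·nm):
E = hc/λ = 1239.84 eV·nm / 2673.6772 nm = 0.46372090 eV

The energy levels of hydrogen satisfy E_n = -13.6057 / n² eV, so an emission n_i → n_f releases
ΔE = 13.6057 × (1/n_f² − 1/n_i²) eV.

Setting ΔE equal to the photon energy:
1/n_f² − 1/n_i² = 0.46372090 / 13.6057 = 0.034082840

Since 1/n_i² must be positive, we need 1/n_f² > 0.034082840, i.e. n_f ≤ 5. For each allowed n_f, solve n_i = (1/n_f² − 0.034082840)^(−1/2) and check whether it is a whole number:
  n_f = 1: 1/n_i² = 1.000000000 − 0.034082840 = 0.965917160 → n_i = 1.017  (not an integer) ✗
  n_f = 2: 1/n_i² = 0.250000000 − 0.034082840 = 0.215917160 → n_i = 2.152  (not an integer) ✗
  n_f = 3: 1/n_i² = 0.111111111 − 0.034082840 = 0.077028271 → n_i = 3.603  (not an integer) ✗
  n_f = 4: 1/n_i² = 0.062500000 − 0.034082840 = 0.028417160 → n_i = 5.932  (not an integer) ✗
  n_f = 5: 1/n_i² = 0.040000000 − 0.034082840 = 0.005917160 → n_i = 13.000  → integer, n_i = 13 ✓

Only n_f = 5 gives an integer upper level, n_i = 13.

The transition is from n = 13 to n = 5 (emission).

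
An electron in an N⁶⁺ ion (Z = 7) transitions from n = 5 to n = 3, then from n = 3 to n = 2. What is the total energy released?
140.00265 eV

The energy levels of N⁶⁺ are E_n = -13.6057 × 7² / n² eV.

First transition (5 → 3):
ΔE₁ = |E_3 - E_5|
ΔE₁ = |-74.07547777778 - (-26.66717200000)| = 47.40830578 eV

Second transition (3 → 2):
ΔE₂ = |E_2 - E_3|
ΔE₂ = |-166.66982500000 - (-74.07547777778)| = 92.59434722 eV

Total energy released:
E_total = ΔE₁ + ΔE₂ = 47.40830578 + 92.59434722 = 140.00265 eV

Note: This equals the direct transition 5 → 2: 140.00265 eV ✓
Energy is conserved regardless of the path taken.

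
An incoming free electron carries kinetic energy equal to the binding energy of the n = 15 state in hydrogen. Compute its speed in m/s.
1.45846e+05 m/s (or 0.049% of c)

The binding energy at n = 15 for hydrogen is:
E_15 = -13.6057/15² = -0.0604697778 eV
|E_15| = 0.0604697778 eV

Convert to Joules:
KE = 0.0604697778 eV × (1.602177 × 10⁻¹⁹ J/eV) = 9.6883287e-21 J

Using KE = ½mv²:
v = √(2·KE/m_e)
v = √(2 × 9.6883287e-21 J / 9.10938 × 10⁻³¹ kg)
v = 1.45846e+05 m/s

This is approximately 0.049% the speed of light.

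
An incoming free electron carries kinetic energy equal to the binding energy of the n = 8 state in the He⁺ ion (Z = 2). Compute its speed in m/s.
5.46923e+05 m/s (or 0.1824% of c)

The binding energy at n = 8 for He⁺ is:
E_8 = -13.6057 × 2²/8² = -0.850356250 eV
|E_8| = 0.850356250 eV

Convert to Joules:
KE = 0.850356250 eV × (1.602177 × 10⁻¹⁹ J/eV) = 1.3624212e-19 J

Using KE = ½mv²:
v = √(2·KE/m_e)
v = √(2 × 1.3624212e-19 J / 9.10938 × 10⁻³¹ kg)
v = 5.46923e+05 m/s

This is approximately 0.1824% the speed of light.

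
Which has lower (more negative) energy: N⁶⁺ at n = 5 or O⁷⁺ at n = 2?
O⁷⁺ at n = 2 (E = -217.691200 eV)

Using E_n = -13.6057 Z² / n² eV:

N⁶⁺ (Z = 7) at n = 5:
E = -13.6057 × 7² / 5² = -13.6057 × 49 / 25 = -26.667172000 eV

O⁷⁺ (Z = 8) at n = 2:
E = -13.6057 × 8² / 2² = -13.6057 × 64 / 4 = -217.691200000 eV

Since -217.691200000 eV < -26.667172000 eV,
O⁷⁺ at n = 2 is more tightly bound (requires more energy to ionize).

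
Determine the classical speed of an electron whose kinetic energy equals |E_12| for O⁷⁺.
1.46e+06 m/s (or 0.486490% of c)

The binding energy at n = 12 for O⁷⁺ is:
E_12 = -13.6057 × 8²/12² = -6.04697778 eV
|E_12| = 6.04697778 eV

Convert to Joules:
KE = 6.04697778 eV × (1.602177 × 10⁻¹⁹ J/eV) = 9.6883e-19 J

Using KE = ½mv²:
v = √(2·KE/m_e)
v = √(2 × 9.6883e-19 J / 9.10938 × 10⁻³¹ kg)
v = 1.46e+06 m/s

This is approximately 0.486490% the speed of light.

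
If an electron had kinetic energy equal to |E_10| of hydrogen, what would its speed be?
2.1877e+05 m/s (or 0.073% of c)

The binding energy at n = 10 for hydrogen is:
E_10 = -13.6057/10² = -0.13605700 eV
|E_10| = 0.13605700 eV

Convert to Joules:
KE = 0.13605700 eV × (1.602177 × 10⁻¹⁹ J/eV) = 2.179874e-20 J

Using KE = ½mv²:
v = √(2·KE/m_e)
v = √(2 × 2.179874e-20 J / 9.10938 × 10⁻³¹ kg)
v = 2.1877e+05 m/s

This is approximately 0.073% the speed of light.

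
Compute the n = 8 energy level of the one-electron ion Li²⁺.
-1.9133 eV

For hydrogen-like ions, the energy levels scale with Z²:
E_n = -13.6057 Z² / n² eV

For Li²⁺ (Z = 3) at n = 8:
E_8 = -13.6057 × 3² / 8²
E_8 = -13.6057 × 9 / 64
E_8 = -122.4513 / 64
E_8 = -1.9133 eV

The energy is 9 times more negative than hydrogen at the same n due to the stronger nuclear charge.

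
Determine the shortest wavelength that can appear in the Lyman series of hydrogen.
91.1265 nm

The series limit corresponds to the transition from n = ∞ to n = 1.
This is the highest energy (shortest wavelength) transition in the Lyman series.

E_∞ = 0 eV
E_1 = -13.6057 / 1² = -13.605700 eV

Energy at series limit:
ΔE = E_∞ - E_1 = 0 - (-13.605700) = 13.605700 eV
λ = hc/E = 1239.84 eV·nm / 13.605700 eV = 91.1265 nm

This energy equals the ionization energy from the n = 1 state of hydrogen.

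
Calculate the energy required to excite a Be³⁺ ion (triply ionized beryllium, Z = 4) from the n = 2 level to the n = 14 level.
53.31213 eV

The energy levels of a hydrogen-like atom are E_n = -13.6057 Z² eV / n².

Energy at n = 2: E_2 = -13.6057 × 4² / 2² = -54.42280000 eV
Energy at n = 14: E_14 = -13.6057 × 4² / 14² = -1.11066939 eV

The excitation energy is the difference:
ΔE = E_14 - E_2
ΔE = -1.11066939 - (-54.42280000)
ΔE = 53.31213 eV

Since this is positive, energy must be absorbed (photon absorption).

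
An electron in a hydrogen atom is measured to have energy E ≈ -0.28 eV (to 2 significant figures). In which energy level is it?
n = 7

The exact energy levels follow E_n = -13.6057 eV / n².

The measured value (-0.28 eV) is reported to only 2 significant figures, so we must test candidate n values and see which one matches to that precision.

Candidate energies:
  n = 5:  E = -13.6057/5² = -0.54423 eV
  n = 6:  E = -13.6057/6² = -0.37794 eV
  n = 7:  E = -13.6057/7² = -0.27767 eV  ← matches
  n = 8:  E = -13.6057/8² = -0.21259 eV
  n = 9:  E = -13.6057/9² = -0.16797 eV

Checking against the measurement of -0.28 eV (2 sig figs), only n = 7 agrees:
E_7 = -0.27767 eV, which rounds to -0.28 eV ✓

Therefore n = 7.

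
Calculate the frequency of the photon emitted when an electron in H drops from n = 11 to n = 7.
3.99509e+13 Hz

First, find the transition energy:
E_11 = -13.6057 / 11² = -0.112443802 eV
E_7 = -13.6057 / 7² = -0.277667347 eV
|ΔE| = |E_7 - E_11| = 0.165223545 eV

Convert to Joules: E = 0.165223545 eV × (1.602177 × 10⁻¹⁹ J/eV) = 2.6471736e-20 J

Using E = hf:
f = E/h = 2.6471736e-20 J / (6.62607 × 10⁻³⁴ J·s)
f = 3.99509e+13 Hz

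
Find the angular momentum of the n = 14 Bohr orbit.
1.47640e-33 J·s (or 14ℏ)

In the Bohr model, angular momentum is quantized:
L = nℏ

where ℏ = h/(2π) = 1.0545718e-34 J·s

For n = 14:
L = 14 × 1.0545718e-34 J·s
L = 1.47640e-33 J·s

This can also be written as L = 14ℏ.
The angular momentum is an integer multiple of the reduced Planck constant.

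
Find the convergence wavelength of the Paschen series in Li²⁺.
91.13 nm

The series limit corresponds to the transition from n = ∞ to n = 3.
This is the highest energy (shortest wavelength) transition in the Paschen series.

E_∞ = 0 eV
E_3 = -13.6057 × 3² / 3² = -13.6057 eV

Energy at series limit:
ΔE = E_∞ - E_3 = 0 - (-13.6057) = 13.6057 eV
λ = hc/E = 1239.84 eV·nm / 13.6057 eV = 91.13 nm

This energy equals the ionization energy from the n = 3 state of Li²⁺.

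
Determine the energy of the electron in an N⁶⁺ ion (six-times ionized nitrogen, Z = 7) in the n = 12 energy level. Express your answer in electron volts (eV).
-4.62972 eV

The energy levels of a hydrogen-like atom are given by:
E_n = -13.6057 Z² / n² eV  (with Z = 7 for N⁶⁺)

For n = 12:
E_12 = -13.6057 × 7² / 12²
E_12 = -13.6057 × 49 / 144
E_12 = -4.62972 eV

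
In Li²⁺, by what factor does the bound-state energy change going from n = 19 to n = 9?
4.46

Using E_n = -13.6057 Z² / n² eV with Z = 3:

E_9 = -13.6057 × 3² / 9² = -122.4513 / 81 = -1.51174444 eV
E_19 = -13.6057 × 3² / 19² = -122.4513 / 361 = -0.33920028 eV

The ratio is:
E_9/E_19 = (-1.51174444) / (-0.33920028)
E_9/E_19 = (-122.4513/81) / (-122.4513/361)
E_9/E_19 = 361/81
E_9/E_19 = 4.46
(Note: the Z² factors cancel in the ratio.)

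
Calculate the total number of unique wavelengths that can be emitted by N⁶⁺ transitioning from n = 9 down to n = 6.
6

The electron can occupy levels n = 6, 7, ..., 9 during de-excitation — that is m = 9 - 6 + 1 = 4 distinct levels.

The number of distinct spectral lines equals the number of ways to choose 2 of these m levels (each pair gives one possible emission transition):

Number of lines = m(m-1)/2 = 4×3/2 = 6

These correspond to all possible transitions between the 4 levels:
9 → 8, 9 → 7, 9 → 6, 8 → 7, 8 → 6, 7 → 6

Each transition produces a photon with a unique energy (and thus wavelength). This count does not depend on Z.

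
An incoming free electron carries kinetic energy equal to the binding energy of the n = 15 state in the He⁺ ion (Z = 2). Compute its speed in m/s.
2.917e+05 m/s (or 0.0973% of c)

The binding energy at n = 15 for He⁺ is:
E_15 = -13.6057 × 2²/15² = -0.2418791 eV
|E_15| = 0.2418791 eV

Convert to Joules:
KE = 0.2418791 eV × (1.602177 × 10⁻¹⁹ J/eV) = 3.87533e-20 J

Using KE = ½mv²:
v = √(2·KE/m_e)
v = √(2 × 3.87533e-20 J / 9.10938 × 10⁻³¹ kg)
v = 2.917e+05 m/s

This is approximately 0.0973% the speed of light.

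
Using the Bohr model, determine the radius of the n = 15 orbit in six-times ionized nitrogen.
1.7009 nm (or 17.0093 Å)

The Bohr radius formula is:
r_n = n² a₀ / Z

where a₀ = 0.0529177 nm is the Bohr radius.

For N⁶⁺ (Z = 7) at n = 15:
r_15 = 15² × 0.0529177 nm / 7
r_15 = 225 × 0.0529177 nm / 7
r_15 = 11.90648 nm / 7
r_15 = 1.7009 nm

The electron orbits at approximately 1.7009 nm from the nucleus.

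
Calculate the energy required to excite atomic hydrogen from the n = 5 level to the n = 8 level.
0.33164 eV

The energy levels of a hydrogen-like atom are E_n = -13.6057 eV / n².

Energy at n = 5: E_5 = -13.6057 / 5² = -0.54422800 eV
Energy at n = 8: E_8 = -13.6057 / 8² = -0.21258906 eV

The excitation energy is the difference:
ΔE = E_8 - E_5
ΔE = -0.21258906 - (-0.54422800)
ΔE = 0.33164 eV

Since this is positive, energy must be absorbed (photon absorption).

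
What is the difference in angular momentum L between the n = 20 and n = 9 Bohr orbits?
1.160e-33 J·s (or 11ℏ)

In the Bohr model, L_n = nℏ where ℏ = 1.05457e-34 J·s.

L_20 = 20ℏ = 2.10914e-33 J·s
L_9 = 9ℏ = 9.49113e-34 J·s

ΔL = L_20 - L_9 = (20 - 9)ℏ = 11ℏ
ΔL = 11 × 1.05457e-34 J·s = 1.160e-33 J·s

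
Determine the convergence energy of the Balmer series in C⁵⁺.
122.451300 eV

The series limit corresponds to the transition from n = ∞ to n = 2.
This is the highest energy (shortest wavelength) transition in the Balmer series.

E_∞ = 0 eV
E_2 = -13.6057 × 6² / 2² = -122.451300 eV

Energy at series limit:
ΔE = E_∞ - E_2 = 0 - (-122.451300) = 122.451300 eV

This energy equals the ionization energy from the n = 2 state of C⁵⁺.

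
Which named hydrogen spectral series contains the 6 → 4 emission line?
Brackett series

The spectral series in hydrogen are named based on the final (lower) energy level:
- Lyman series: n_final = 1 (ultraviolet)
- Balmer series: n_final = 2 (visible/near-UV)
- Paschen series: n_final = 3 (infrared)
- Brackett series: n_final = 4 (infrared)
- Pfund series: n_final = 5 (far infrared)

Since this transition ends at n = 4, it belongs to the Brackett series.

For reference, this 6 → 4 line has photon energy
ΔE = 13.6057 eV × (1/4² - 1/6²) = 0.4724201389 eV,
corresponding to wavelength λ = hc/ΔE = 1239.84 eV·nm / 0.4724201389 eV = 2624.4436 nm in the infrared region.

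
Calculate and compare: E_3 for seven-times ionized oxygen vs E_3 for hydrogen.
O⁷⁺ at n = 3 (E = -96.7516 eV)

Using E_n = -13.6057 Z² / n² eV:

O⁷⁺ (Z = 8) at n = 3:
E = -13.6057 × 8² / 3² = -13.6057 × 64 / 9 = -96.7516444 eV

H (Z = 1) at n = 3:
E = -13.6057 × 1² / 3² = -13.6057 × 1 / 9 = -1.5117444 eV

Since -96.7516444 eV < -1.5117444 eV,
O⁷⁺ at n = 3 is more tightly bound (requires more energy to ionize).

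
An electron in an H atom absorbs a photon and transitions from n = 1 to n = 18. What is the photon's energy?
13.564 eV

The energy levels of a hydrogen-like atom are E_n = -13.6057 eV / n².

Energy at n = 1: E_1 = -13.6057 / 1² = -13.605700 eV
Energy at n = 18: E_18 = -13.6057 / 18² = -0.041993 eV

The excitation energy is the difference:
ΔE = E_18 - E_1
ΔE = -0.041993 - (-13.605700)
ΔE = 13.564 eV

Since this is positive, energy must be absorbed (photon absorption).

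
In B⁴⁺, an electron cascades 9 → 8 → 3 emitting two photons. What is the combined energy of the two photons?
33.59 eV

The energy levels of B⁴⁺ are E_n = -13.6057 × 5² / n² eV.

First transition (9 → 8):
ΔE₁ = |E_8 - E_9|
ΔE₁ = |-5.31472656 - (-4.19929012)| = 1.11544 eV

Second transition (8 → 3):
ΔE₂ = |E_3 - E_8|
ΔE₂ = |-37.79361111 - (-5.31472656)| = 32.47888 eV

Total energy released:
E_total = ΔE₁ + ΔE₂ = 1.11544 + 32.47888 = 33.59 eV

Note: This equals the direct transition 9 → 3: 33.59 eV ✓
Energy is conserved regardless of the path taken.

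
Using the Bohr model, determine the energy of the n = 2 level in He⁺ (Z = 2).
-13.606 eV

For hydrogen-like ions, the energy levels scale with Z²:
E_n = -13.6057 Z² / n² eV

For He⁺ (Z = 2) at n = 2:
E_2 = -13.6057 × 2² / 2²
E_2 = -13.6057 × 4 / 4
E_2 = -54.4228 / 4
E_2 = -13.606 eV

The energy is 4 times more negative than hydrogen at the same n due to the stronger nuclear charge.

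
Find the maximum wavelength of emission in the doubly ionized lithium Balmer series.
72.901211 nm

The longest wavelength corresponds to the smallest energy transition in the series.
The Balmer series has all transitions ending at n_f = 2.

For Li²⁺ (Z = 3), the first line (α-line) is the jump from n = 3 to n = 2:
E_3 = -13.6057 × 3² / 3² = -13.60570000 eV
E_2 = -13.6057 × 3² / 2² = -30.61282500 eV
ΔE = E_3 - E_2 = 17.00712500 eV

λ = hc/E = 1239.84 eV·nm / 17.00712500 eV
λ = 72.901211 nm

This is the α-line of the Balmer series in Li²⁺.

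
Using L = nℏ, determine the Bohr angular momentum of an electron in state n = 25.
2.63643e-33 J·s (or 25ℏ)

In the Bohr model, angular momentum is quantized:
L = nℏ

where ℏ = h/(2π) = 1.0545718e-34 J·s

For n = 25:
L = 25 × 1.0545718e-34 J·s
L = 2.63643e-33 J·s

This can also be written as L = 25ℏ.
The angular momentum is an integer multiple of the reduced Planck constant.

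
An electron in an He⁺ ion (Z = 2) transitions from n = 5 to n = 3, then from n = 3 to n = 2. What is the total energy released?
11.42879 eV

The energy levels of He⁺ are E_n = -13.6057 × 2² / n² eV.

First transition (5 → 3):
ΔE₁ = |E_3 - E_5|
ΔE₁ = |-6.04697777778 - (-2.17691200000)| = 3.87006578 eV

Second transition (3 → 2):
ΔE₂ = |E_2 - E_3|
ΔE₂ = |-13.60570000000 - (-6.04697777778)| = 7.55872222 eV

Total energy released:
E_total = ΔE₁ + ΔE₂ = 3.87006578 + 7.55872222 = 11.42879 eV

Note: This equals the direct transition 5 → 2: 11.42879 eV ✓
Energy is conserved regardless of the path taken.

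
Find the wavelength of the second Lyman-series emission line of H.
102.51733 nm

The lines of a series are numbered from the longest wavelength (smallest ΔE) outward; the second line is the transition from n = n_f + 2 to n_f.
The Lyman series has all transitions ending at n_f = 1.

For H, the second line (β-line) is the jump from n = 3 to n = 1:
E_3 = -13.6057 / 3² = -1.51174444 eV
E_1 = -13.6057 / 1² = -13.60570000 eV
ΔE = E_3 - E_1 = 12.09395556 eV

λ = hc/E = 1239.84 eV·nm / 12.09395556 eV
λ = 102.51733 nm

This is the β-line of the Lyman series in H.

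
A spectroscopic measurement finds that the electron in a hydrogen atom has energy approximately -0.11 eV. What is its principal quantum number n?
n = 11

The exact energy levels follow E_n = -13.6057 eV / n².

The measured value (-0.11 eV) is reported to only 2 significant figures, so we must test candidate n values and see which one matches to that precision.

Candidate energies:
  n = 9:  E = -13.6057/9² = -0.16797 eV
  n = 10:  E = -13.6057/10² = -0.13606 eV
  n = 11:  E = -13.6057/11² = -0.11244 eV  ← matches
  n = 12:  E = -13.6057/12² = -0.09448 eV
  n = 13:  E = -13.6057/13² = -0.08051 eV

Checking against the measurement of -0.11 eV (2 sig figs), only n = 11 agrees:
E_11 = -0.11244 eV, which rounds to -0.11 eV ✓

Therefore n = 11.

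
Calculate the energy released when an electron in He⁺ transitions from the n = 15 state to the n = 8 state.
0.61 eV

The energy levels are E_n = -13.6057 Z² eV / n².

Energy at n = 15: E_15 = -13.6057 × 2² / 15² = -0.24188 eV
Energy at n = 8: E_8 = -13.6057 × 2² / 8² = -0.85036 eV

For emission (electron falling to lower state), the photon energy is:
E_photon = E_15 - E_8 = |-0.24188 - (-0.85036)|
E_photon = 0.61 eV

This energy is carried away by the emitted photon.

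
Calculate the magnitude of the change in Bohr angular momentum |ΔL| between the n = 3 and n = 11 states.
8.4366e-34 J·s (or 8ℏ)

In the Bohr model, L_n = nℏ where ℏ = 1.054572e-34 J·s.

L_11 = 11ℏ = 1.160029e-33 J·s
L_3 = 3ℏ = 3.163716e-34 J·s

ΔL = L_11 - L_3 = (11 - 3)ℏ = 8ℏ
ΔL = 8 × 1.054572e-34 J·s = 8.4366e-34 J·s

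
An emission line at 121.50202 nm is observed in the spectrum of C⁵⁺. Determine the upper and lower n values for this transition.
n = 12 → n = 6

First, find the photon energy from the wavelength (hc = 1239.84 eV·nm):
E = hc/λ = 1239.84 eV·nm / 121.50202 nm = 10.204275 eV

The energy levels of C⁵⁺ satisfy E_n = -13.6057 × 6² / n² eV, so an emission n_i → n_f releases
ΔE = 13.6057 × 6² × (1/n_f² − 1/n_i²) eV.

Setting ΔE equal to the photon energy:
1/n_f² − 1/n_i² = 10.204275 / (13.6057 × 6²) = 0.020833333

Since 1/n_i² must be positive, we need 1/n_f² > 0.020833333, i.e. n_f ≤ 6. For each allowed n_f, solve n_i = (1/n_f² − 0.020833333)^(−1/2) and check whether it is a whole number:
  n_f = 1: 1/n_i² = 1.000000000 − 0.020833333 = 0.979166667 → n_i = 1.011  (not an integer) ✗
  n_f = 2: 1/n_i² = 0.250000000 − 0.020833333 = 0.229166667 → n_i = 2.089  (not an integer) ✗
  n_f = 3: 1/n_i² = 0.111111111 − 0.020833333 = 0.090277778 → n_i = 3.328  (not an integer) ✗
  n_f = 4: 1/n_i² = 0.062500000 − 0.020833333 = 0.041666667 → n_i = 4.899  (not an integer) ✗
  n_f = 5: 1/n_i² = 0.040000000 − 0.020833333 = 0.019166667 → n_i = 7.223  (not an integer) ✗
  n_f = 6: 1/n_i² = 0.027777778 − 0.020833333 = 0.006944445 → n_i = 12.000  → integer, n_i = 12 ✓

Only n_f = 6 gives an integer upper level, n_i = 12.

The transition is from n = 12 to n = 6 (emission).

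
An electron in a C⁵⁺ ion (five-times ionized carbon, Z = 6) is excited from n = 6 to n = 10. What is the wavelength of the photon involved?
142.38518 nm

First, find the transition energy using E_n = -13.6057 Z² / n² eV:
E_6 = -13.6057 × 6² / 6² = -13.605700000 eV
E_10 = -13.6057 × 6² / 10² = -4.898052000 eV

Photon energy: |ΔE| = |E_10 - E_6| = 8.707648000 eV

Convert to wavelength using E = hc/λ with hc = 1239.84 eV·nm:
λ = hc/E = 1239.84 eV·nm / 8.707648000 eV
λ = 142.38518 nm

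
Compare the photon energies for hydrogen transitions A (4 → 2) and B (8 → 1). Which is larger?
8 → 1

Calculate the energy for each transition:

Transition 4 → 2:
ΔE₁ = |E_2 - E_4| = |-13.6057/2² - (-13.6057/4²)|
ΔE₁ = |-3.40142500000 - (-0.85035625000)| = 2.55106875 eV

Transition 8 → 1:
ΔE₂ = |E_1 - E_8| = |-13.6057/1² - (-13.6057/8²)|
ΔE₂ = |-13.60570000000 - (-0.21258906250)| = 13.39311094 eV

Since 13.39311094 eV > 2.55106875 eV, the transition 8 → 1 emits the more energetic photon.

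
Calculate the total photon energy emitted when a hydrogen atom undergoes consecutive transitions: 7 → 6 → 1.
13.32803 eV

The energy levels of hydrogen are E_n = -13.6057 / n² eV.

First transition (7 → 6):
ΔE₁ = |E_6 - E_7|
ΔE₁ = |-0.37793611111 - (-0.27766734694)| = 0.10026876 eV

Second transition (6 → 1):
ΔE₂ = |E_1 - E_6|
ΔE₂ = |-13.60570000000 - (-0.37793611111)| = 13.22776389 eV

Total energy released:
E_total = ΔE₁ + ΔE₂ = 0.10026876 + 13.22776389 = 13.32803 eV

Note: This equals the direct transition 7 → 1: 13.32803 eV ✓
Energy is conserved regardless of the path taken.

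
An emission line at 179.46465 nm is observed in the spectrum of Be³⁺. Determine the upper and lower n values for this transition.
n = 11 → n = 5

First, find the photon energy from the wavelength (hc = 1239.84 eV·nm):
E = hc/λ = 1239.84 eV·nm / 179.46465 nm = 6.9085472 eV

The energy levels of Be³⁺ satisfy E_n = -13.6057 × 4² / n² eV, so an emission n_i → n_f releases
ΔE = 13.6057 × 4² × (1/n_f² − 1/n_i²) eV.

Setting ΔE equal to the photon energy:
1/n_f² − 1/n_i² = 6.9085472 / (13.6057 × 4²) = 0.031735537

Since 1/n_i² must be positive, we need 1/n_f² > 0.031735537, i.e. n_f ≤ 5. For each allowed n_f, solve n_i = (1/n_f² − 0.031735537)^(−1/2) and check whether it is a whole number:
  n_f = 1: 1/n_i² = 1.000000000 − 0.031735537 = 0.968264463 → n_i = 1.016  (not an integer) ✗
  n_f = 2: 1/n_i² = 0.250000000 − 0.031735537 = 0.218264463 → n_i = 2.140  (not an integer) ✗
  n_f = 3: 1/n_i² = 0.111111111 − 0.031735537 = 0.079375574 → n_i = 3.549  (not an integer) ✗
  n_f = 4: 1/n_i² = 0.062500000 − 0.031735537 = 0.030764463 → n_i = 5.701  (not an integer) ✗
  n_f = 5: 1/n_i² = 0.040000000 − 0.031735537 = 0.008264463 → n_i = 11.000  → integer, n_i = 11 ✓

Only n_f = 5 gives an integer upper level, n_i = 11.

The transition is from n = 11 to n = 5 (emission).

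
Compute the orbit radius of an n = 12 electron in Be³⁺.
1.9050 nm (or 19.0504 Å)

The Bohr radius formula is:
r_n = n² a₀ / Z

where a₀ = 0.0529177 nm is the Bohr radius.

For Be³⁺ (Z = 4) at n = 12:
r_12 = 12² × 0.0529177 nm / 4
r_12 = 144 × 0.0529177 nm / 4
r_12 = 7.62015 nm / 4
r_12 = 1.9050 nm

The electron orbits at approximately 1.9050 nm from the nucleus.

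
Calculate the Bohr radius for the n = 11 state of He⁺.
3.2015 nm (or 32.0152 Å)

The Bohr radius formula is:
r_n = n² a₀ / Z

where a₀ = 0.0529177 nm is the Bohr radius.

For He⁺ (Z = 2) at n = 11:
r_11 = 11² × 0.0529177 nm / 2
r_11 = 121 × 0.0529177 nm / 2
r_11 = 6.40304 nm / 2
r_11 = 3.2015 nm

The electron orbits at approximately 3.2015 nm from the nucleus.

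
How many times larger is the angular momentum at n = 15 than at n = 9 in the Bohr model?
1.6667

In the Bohr model, L_n = nℏ, so the ratio is purely the ratio of quantum numbers:

L_15/L_9 = 15ℏ / 9ℏ = 15/9 = 1.6667

The angular momentum scales linearly with n.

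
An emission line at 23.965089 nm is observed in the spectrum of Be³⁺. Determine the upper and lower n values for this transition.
n = 9 → n = 2

First, find the photon energy from the wavelength (hc = 1239.84 eV·nm):
E = hc/λ = 1239.84 eV·nm / 23.965089 nm = 51.735255 eV

The energy levels of Be³⁺ satisfy E_n = -13.6057 × 4² / n² eV, so an emission n_i → n_f releases
ΔE = 13.6057 × 4² × (1/n_f² − 1/n_i²) eV.

Setting ΔE equal to the photon energy:
1/n_f² − 1/n_i² = 51.735255 / (13.6057 × 4²) = 0.23765432

Since 1/n_i² must be positive, we need 1/n_f² > 0.23765432, i.e. n_f ≤ 2. For each allowed n_f, solve n_i = (1/n_f² − 0.23765432)^(−1/2) and check whether it is a whole number:
  n_f = 1: 1/n_i² = 1.00000000 − 0.23765432 = 0.76234568 → n_i = 1.145  (not an integer) ✗
  n_f = 2: 1/n_i² = 0.25000000 − 0.23765432 = 0.01234568 → n_i = 9.000  → integer, n_i = 9 ✓

Only n_f = 2 gives an integer upper level, n_i = 9.

The transition is from n = 9 to n = 2 (emission).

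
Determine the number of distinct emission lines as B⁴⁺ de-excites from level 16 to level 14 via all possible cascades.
3

The electron can occupy levels n = 14, 15, ..., 16 during de-excitation — that is m = 16 - 14 + 1 = 3 distinct levels.

The number of distinct spectral lines equals the number of ways to choose 2 of these m levels (each pair gives one possible emission transition):

Number of lines = m(m-1)/2 = 3×2/2 = 3

These correspond to all possible transitions between the 3 levels:
16 → 15, 16 → 14, 15 → 14

Each transition produces a photon with a unique energy (and thus wavelength). This count does not depend on Z.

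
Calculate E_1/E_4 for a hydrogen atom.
16.0000

Using E_n = -13.6057 Z² / n² eV with Z = 1:

E_1 = -13.6057 / 1² = -13.6057 / 1 = -13.6057000000 eV
E_4 = -13.6057 / 4² = -13.6057 / 16 = -0.8503562500 eV

The ratio is:
E_1/E_4 = (-13.6057000000) / (-0.8503562500)
E_1/E_4 = (-13.6057/1) / (-13.6057/16)
E_1/E_4 = 16/1
E_1/E_4 = 16.0000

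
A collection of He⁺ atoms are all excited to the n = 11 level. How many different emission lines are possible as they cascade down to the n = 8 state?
6

The electron can occupy levels n = 8, 9, ..., 11 during de-excitation — that is m = 11 - 8 + 1 = 4 distinct levels.

The number of distinct spectral lines equals the number of ways to choose 2 of these m levels (each pair gives one possible emission transition):

Number of lines = m(m-1)/2 = 4×3/2 = 6

These correspond to all possible transitions between the 4 levels:
11 → 10, 11 → 9, 11 → 8, 10 → 9, 10 → 8, 9 → 8

Each transition produces a photon with a unique energy (and thus wavelength). This count does not depend on Z.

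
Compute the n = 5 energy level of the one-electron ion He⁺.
-2.18 eV

For hydrogen-like ions, the energy levels scale with Z²:
E_n = -13.6057 Z² / n² eV

For He⁺ (Z = 2) at n = 5:
E_5 = -13.6057 × 2² / 5²
E_5 = -13.6057 × 4 / 25
E_5 = -54.4228 / 25
E_5 = -2.18 eV

The energy is 4 times more negative than hydrogen at the same n due to the stronger nuclear charge.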